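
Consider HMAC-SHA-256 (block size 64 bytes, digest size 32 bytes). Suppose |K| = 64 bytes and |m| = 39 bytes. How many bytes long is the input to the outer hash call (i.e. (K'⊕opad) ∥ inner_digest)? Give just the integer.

Key is 64 ≤ 64 bytes, zero-padded: |K'| = 64.
Outer input = (K'⊕opad) ∥ H(inner) → 64 + 32 = 96 bytes.

96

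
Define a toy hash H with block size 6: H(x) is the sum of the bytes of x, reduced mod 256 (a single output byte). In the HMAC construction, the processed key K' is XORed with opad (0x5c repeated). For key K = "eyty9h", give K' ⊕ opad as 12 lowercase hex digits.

392528256534

Key "eyty9h" = 65 79 74 79 39 68 is exactly B = 6 bytes: K' = 65 79 74 79 39 68.
XOR each byte with 0x5c: 65⊕5c=39, 79⊕5c=25, 74⊕5c=28, 79⊕5c=25, 39⊕5c=65, 68⊕5c=34.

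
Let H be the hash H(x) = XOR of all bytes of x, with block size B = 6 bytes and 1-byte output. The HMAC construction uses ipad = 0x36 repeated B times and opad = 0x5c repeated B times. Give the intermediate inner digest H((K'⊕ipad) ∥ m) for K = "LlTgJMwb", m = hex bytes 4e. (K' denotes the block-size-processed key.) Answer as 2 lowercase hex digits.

Key "LlTgJMwb" = 4c 6c 54 67 4a 4d 77 62 is 8 bytes > B = 6, so hash it first: H(key) = 01, then zero-pad to 6 bytes: K' = 01 00 00 00 00 00.
K' ⊕ ipad = 37 36 36 36 36 36.
Inner input = 37 36 36 36 36 36 ∥ 4e.
Inner hash: XOR 37⊕36⊕36⊕36⊕36⊕36⊕4e = 4f.

4f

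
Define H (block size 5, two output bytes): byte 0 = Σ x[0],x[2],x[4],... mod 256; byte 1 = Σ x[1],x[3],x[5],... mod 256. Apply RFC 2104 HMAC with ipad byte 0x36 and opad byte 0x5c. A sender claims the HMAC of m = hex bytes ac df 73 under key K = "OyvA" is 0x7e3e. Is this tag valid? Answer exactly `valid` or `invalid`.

invalid

Key "OyvA" = 4f 79 76 41 is 4 bytes ≤ B = 5; zero-pad to 5 bytes: K' = 4f 79 76 41 00.
K' ⊕ ipad = 79 4f 40 77 36; K' ⊕ opad = 13 25 2a 1d 5c.
Inner hash: even-index sum = 462 mod 256 = 206; odd-index sum = 485 mod 256 = 229 → ce e5.
Outer hash (recomputed tag): even-index sum = 382 mod 256 = 126; odd-index sum = 272 mod 256 = 16 → 7e 10.
Recomputed tag = 7e10; claimed = 7e3e → mismatch.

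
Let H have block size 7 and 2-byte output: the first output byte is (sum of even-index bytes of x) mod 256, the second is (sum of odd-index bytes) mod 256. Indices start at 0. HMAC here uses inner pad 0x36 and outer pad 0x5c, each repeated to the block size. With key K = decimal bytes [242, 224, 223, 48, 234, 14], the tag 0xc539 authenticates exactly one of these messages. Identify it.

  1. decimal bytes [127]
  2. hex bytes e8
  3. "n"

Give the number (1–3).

Key decimal bytes [242, 224, 223, 48, 234, 14] = f2 e0 df 30 ea 0e is 6 bytes ≤ B = 7; zero-pad to 7 bytes: K' = f2 e0 df 30 ea 0e 00.
K' ⊕ ipad = c4 d6 e9 06 dc 38 36; K' ⊕ opad = ae bc 83 6c b6 52 5c.
m1: inner = H(c4 d6 e9 06 dc 38 36 7f) = bf 93; tag = H(ae bc 83 6c b6 52 5c bf 93) = d639
m2: inner = H(c4 d6 e9 06 dc 38 36 e8) = bf fc; tag = H(ae bc 83 6c b6 52 5c bf fc) = 3f39
m3: inner = H(c4 d6 e9 06 dc 38 36 6e) = bf 82; tag = H(ae bc 83 6c b6 52 5c bf 82) = c539 ← matches

3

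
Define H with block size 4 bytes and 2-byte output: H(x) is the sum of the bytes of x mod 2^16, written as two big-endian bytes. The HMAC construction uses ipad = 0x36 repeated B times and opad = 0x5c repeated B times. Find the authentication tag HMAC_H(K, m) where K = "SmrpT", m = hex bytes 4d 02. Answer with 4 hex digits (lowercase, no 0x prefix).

0272

Key "SmrpT" = 53 6d 72 70 54 is 5 bytes > B = 4, so hash it first: H(key) = 01 f6, then zero-pad to 4 bytes: K' = 01 f6 00 00.
K' ⊕ ipad = 37 c0 36 36.  K' ⊕ opad = 5d aa 5c 5c.
Inner input = (K'⊕ipad) ∥ m = 37 c0 36 36 ∥ 4d 02.
Inner hash: sum = 55+192+54+54+77+2 = 434 → 01 b2.
Outer input = (K'⊕opad) ∥ inner = 5d aa 5c 5c ∥ 01 b2.
Outer hash (tag): sum = 93+170+92+92+1+178 = 626 → 02 72.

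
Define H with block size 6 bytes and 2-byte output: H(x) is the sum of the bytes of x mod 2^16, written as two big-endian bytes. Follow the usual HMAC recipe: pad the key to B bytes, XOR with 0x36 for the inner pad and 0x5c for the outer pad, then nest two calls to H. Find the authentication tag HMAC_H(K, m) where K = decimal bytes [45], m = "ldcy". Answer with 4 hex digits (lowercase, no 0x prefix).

0314

Key decimal bytes [45] = 2d is 1 byte ≤ B = 6; zero-pad to 6 bytes: K' = 2d 00 00 00 00 00.
K' ⊕ ipad = 1b 36 36 36 36 36.  K' ⊕ opad = 71 5c 5c 5c 5c 5c.
Inner input = (K'⊕ipad) ∥ m = 1b 36 36 36 36 36 ∥ 6c 64 63 79.
Inner hash: sum = 27+54+54+54+54+54+108+100+99+121 = 725 → 02 d5.
Outer input = (K'⊕opad) ∥ inner = 71 5c 5c 5c 5c 5c ∥ 02 d5.
Outer hash (tag): sum = 113+92+92+92+92+92+2+213 = 788 → 03 14.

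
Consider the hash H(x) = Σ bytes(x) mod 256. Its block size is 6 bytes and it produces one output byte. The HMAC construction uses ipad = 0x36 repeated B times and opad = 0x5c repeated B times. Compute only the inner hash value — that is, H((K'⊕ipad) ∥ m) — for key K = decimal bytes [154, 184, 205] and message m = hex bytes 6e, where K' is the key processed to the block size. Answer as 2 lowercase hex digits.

45

Key decimal bytes [154, 184, 205] = 9a b8 cd is 3 bytes ≤ B = 6; zero-pad to 6 bytes: K' = 9a b8 cd 00 00 00.
K' ⊕ ipad = ac 8e fb 36 36 36.
Inner input = ac 8e fb 36 36 36 ∥ 6e.
Inner hash: sum = 172+142+251+54+54+54+110 = 837; mod 256 = 69 → 45.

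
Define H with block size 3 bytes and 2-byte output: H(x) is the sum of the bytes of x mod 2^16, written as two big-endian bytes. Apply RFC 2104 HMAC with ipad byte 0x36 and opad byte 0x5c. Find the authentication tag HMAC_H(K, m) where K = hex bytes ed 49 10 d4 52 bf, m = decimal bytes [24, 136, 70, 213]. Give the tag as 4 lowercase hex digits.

Key hex bytes ed 49 10 d4 52 bf is 6 bytes > B = 3, so hash it first: H(key) = 03 2b, then zero-pad to 3 bytes: K' = 03 2b 00.
K' ⊕ ipad = 35 1d 36.  K' ⊕ opad = 5f 77 5c.
Inner input = (K'⊕ipad) ∥ m = 35 1d 36 ∥ 18 88 46 d5.
Inner hash: sum = 53+29+54+24+136+70+213 = 579 → 02 43.
Outer input = (K'⊕opad) ∥ inner = 5f 77 5c ∥ 02 43.
Outer hash (tag): sum = 95+119+92+2+67 = 375 → 01 77.

0177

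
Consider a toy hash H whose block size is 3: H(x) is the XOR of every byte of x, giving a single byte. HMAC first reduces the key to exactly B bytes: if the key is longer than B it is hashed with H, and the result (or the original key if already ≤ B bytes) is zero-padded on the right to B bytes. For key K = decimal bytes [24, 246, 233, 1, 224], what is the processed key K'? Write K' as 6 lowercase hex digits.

e60000

|K| = 5 > B = 3, so first hash the key.
H(K): XOR 18⊕f6⊕e9⊕01⊕e0 = e6.
Zero-pad H(K) = e6 to 3 bytes: K' = e6 00 00.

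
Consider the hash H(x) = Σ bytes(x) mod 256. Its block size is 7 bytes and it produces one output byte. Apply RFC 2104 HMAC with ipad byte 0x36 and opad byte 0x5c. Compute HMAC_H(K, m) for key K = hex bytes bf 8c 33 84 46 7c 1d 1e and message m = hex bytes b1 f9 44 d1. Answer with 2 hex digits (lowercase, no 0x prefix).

Key hex bytes bf 8c 33 84 46 7c 1d 1e is 8 bytes > B = 7, so hash it first: H(key) = ff, then zero-pad to 7 bytes: K' = ff 00 00 00 00 00 00.
K' ⊕ ipad = c9 36 36 36 36 36 36.  K' ⊕ opad = a3 5c 5c 5c 5c 5c 5c.
Inner input = (K'⊕ipad) ∥ m = c9 36 36 36 36 36 36 ∥ b1 f9 44 d1.
Inner hash: sum = 201+54+54+54+54+54+54+177+249+68+209 = 1228; mod 256 = 204 → cc.
Outer input = (K'⊕opad) ∥ inner = a3 5c 5c 5c 5c 5c 5c ∥ cc.
Outer hash (tag): sum = 163+92+92+92+92+92+92+204 = 919; mod 256 = 151 → 97.

97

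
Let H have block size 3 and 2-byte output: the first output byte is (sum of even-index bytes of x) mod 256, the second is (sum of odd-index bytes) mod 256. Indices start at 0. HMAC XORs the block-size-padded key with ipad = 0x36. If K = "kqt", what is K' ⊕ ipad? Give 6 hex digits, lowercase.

Key "kqt" = 6b 71 74 is exactly B = 3 bytes: K' = 6b 71 74.
XOR each byte with 0x36: 6b⊕36=5d, 71⊕36=47, 74⊕36=42.

5d4742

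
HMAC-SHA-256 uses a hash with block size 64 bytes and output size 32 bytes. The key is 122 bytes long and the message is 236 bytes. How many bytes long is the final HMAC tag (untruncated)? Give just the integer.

The tag is one SHA-256 digest: 32 bytes.

32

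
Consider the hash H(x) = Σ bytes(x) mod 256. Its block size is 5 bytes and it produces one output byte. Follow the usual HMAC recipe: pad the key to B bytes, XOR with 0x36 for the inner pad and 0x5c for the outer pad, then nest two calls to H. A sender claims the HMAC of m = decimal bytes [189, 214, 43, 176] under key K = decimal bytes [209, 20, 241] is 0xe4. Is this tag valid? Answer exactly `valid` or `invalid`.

Key decimal bytes [209, 20, 241] = d1 14 f1 is 3 bytes ≤ B = 5; zero-pad to 5 bytes: K' = d1 14 f1 00 00.
K' ⊕ ipad = e7 22 c7 36 36; K' ⊕ opad = 8d 48 ad 5c 5c.
Inner hash: sum = 231+34+199+54+54+189+214+43+176 = 1194; mod 256 = 170 → aa.
Outer hash (recomputed tag): sum = 141+72+173+92+92+170 = 740; mod 256 = 228 → e4.
Recomputed tag = e4; claimed = e4 → match.

valid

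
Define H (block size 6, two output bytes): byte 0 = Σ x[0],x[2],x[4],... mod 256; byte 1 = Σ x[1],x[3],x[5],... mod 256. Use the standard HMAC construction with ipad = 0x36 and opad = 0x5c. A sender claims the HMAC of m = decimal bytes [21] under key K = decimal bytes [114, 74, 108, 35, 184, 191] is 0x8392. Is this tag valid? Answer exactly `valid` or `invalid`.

Key decimal bytes [114, 74, 108, 35, 184, 191] = 72 4a 6c 23 b8 bf is exactly B = 6 bytes: K' = 72 4a 6c 23 b8 bf.
K' ⊕ ipad = 44 7c 5a 15 8e 89; K' ⊕ opad = 2e 16 30 7f e4 e3.
Inner hash: even-index sum = 321 mod 256 = 65; odd-index sum = 282 mod 256 = 26 → 41 1a.
Outer hash (recomputed tag): even-index sum = 387 mod 256 = 131; odd-index sum = 402 mod 256 = 146 → 83 92.
Recomputed tag = 8392; claimed = 8392 → match.

valid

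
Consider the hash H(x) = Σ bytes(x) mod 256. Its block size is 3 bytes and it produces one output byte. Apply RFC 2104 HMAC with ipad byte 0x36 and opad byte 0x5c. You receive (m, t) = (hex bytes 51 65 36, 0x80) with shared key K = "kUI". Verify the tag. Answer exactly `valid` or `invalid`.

Key "kUI" = 6b 55 49 is exactly B = 3 bytes: K' = 6b 55 49.
K' ⊕ ipad = 5d 63 7f; K' ⊕ opad = 37 09 15.
Inner hash: sum = 93+99+127+81+101+54 = 555; mod 256 = 43 → 2b.
Outer hash (recomputed tag): sum = 55+9+21+43 = 128 → 80.
Recomputed tag = 80; claimed = 80 → match.

valid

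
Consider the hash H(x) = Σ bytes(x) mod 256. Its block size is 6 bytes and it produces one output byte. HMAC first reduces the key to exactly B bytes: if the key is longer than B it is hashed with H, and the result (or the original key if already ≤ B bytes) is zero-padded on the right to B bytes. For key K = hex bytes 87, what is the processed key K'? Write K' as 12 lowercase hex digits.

Key hex bytes 87 is 1 byte ≤ B = 6; zero-pad to 6 bytes: K' = 87 00 00 00 00 00.

870000000000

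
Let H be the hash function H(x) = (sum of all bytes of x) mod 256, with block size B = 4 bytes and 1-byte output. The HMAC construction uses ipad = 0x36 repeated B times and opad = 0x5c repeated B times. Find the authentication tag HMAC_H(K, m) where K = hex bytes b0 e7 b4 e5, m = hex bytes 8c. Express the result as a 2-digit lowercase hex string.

80

Key hex bytes b0 e7 b4 e5 is exactly B = 4 bytes: K' = b0 e7 b4 e5.
K' ⊕ ipad = 86 d1 82 d3.  K' ⊕ opad = ec bb e8 b9.
Inner input = (K'⊕ipad) ∥ m = 86 d1 82 d3 ∥ 8c.
Inner hash: sum = 134+209+130+211+140 = 824; mod 256 = 56 → 38.
Outer input = (K'⊕opad) ∥ inner = ec bb e8 b9 ∥ 38.
Outer hash (tag): sum = 236+187+232+185+56 = 896; mod 256 = 128 → 80.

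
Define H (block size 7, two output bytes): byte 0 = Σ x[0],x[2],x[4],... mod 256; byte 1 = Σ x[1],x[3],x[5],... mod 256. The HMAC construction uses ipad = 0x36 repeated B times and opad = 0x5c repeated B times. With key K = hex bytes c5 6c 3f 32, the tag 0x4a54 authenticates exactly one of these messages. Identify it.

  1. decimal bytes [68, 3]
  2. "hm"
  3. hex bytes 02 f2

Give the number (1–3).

3

Key hex bytes c5 6c 3f 32 is 4 bytes ≤ B = 7; zero-pad to 7 bytes: K' = c5 6c 3f 32 00 00 00.
K' ⊕ ipad = f3 5a 09 04 36 36 36; K' ⊕ opad = 99 30 63 6e 5c 5c 5c.
m1: inner = H(f3 5a 09 04 36 36 36 44 03) = 6b d8; tag = H(99 30 63 6e 5c 5c 5c 6b d8) = 8c65
m2: inner = H(f3 5a 09 04 36 36 36 68 6d) = d5 fc; tag = H(99 30 63 6e 5c 5c 5c d5 fc) = b0cf
m3: inner = H(f3 5a 09 04 36 36 36 02 f2) = 5a 96; tag = H(99 30 63 6e 5c 5c 5c 5a 96) = 4a54 ← matches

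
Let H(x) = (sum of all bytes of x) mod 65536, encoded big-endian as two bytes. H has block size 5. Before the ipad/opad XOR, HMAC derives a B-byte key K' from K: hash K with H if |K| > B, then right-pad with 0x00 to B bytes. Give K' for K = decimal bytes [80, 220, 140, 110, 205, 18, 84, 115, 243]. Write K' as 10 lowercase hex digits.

|K| = 9 > B = 5, so first hash the key.
H(K): sum = 80+220+140+110+205+18+84+115+243 = 1215 → 04 bf.
Zero-pad H(K) = 04 bf to 5 bytes: K' = 04 bf 00 00 00.

04bf000000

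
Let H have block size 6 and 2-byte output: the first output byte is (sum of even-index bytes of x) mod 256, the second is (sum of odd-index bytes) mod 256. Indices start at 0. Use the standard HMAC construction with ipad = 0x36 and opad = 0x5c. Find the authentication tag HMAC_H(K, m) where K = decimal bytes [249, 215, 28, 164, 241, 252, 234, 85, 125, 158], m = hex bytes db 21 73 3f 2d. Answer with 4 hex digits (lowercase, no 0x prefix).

2b16

Key decimal bytes [249, 215, 28, 164, 241, 252, 234, 85, 125, 158] = f9 d7 1c a4 f1 fc ea 55 7d 9e is 10 bytes > B = 6, so hash it first: H(key) = 6d 6a, then zero-pad to 6 bytes: K' = 6d 6a 00 00 00 00.
K' ⊕ ipad = 5b 5c 36 36 36 36.  K' ⊕ opad = 31 36 5c 5c 5c 5c.
Inner input = (K'⊕ipad) ∥ m = 5b 5c 36 36 36 36 ∥ db 21 73 3f 2d.
Inner hash: even-index sum = 578 mod 256 = 66; odd-index sum = 296 mod 256 = 40 → 42 28.
Outer input = (K'⊕opad) ∥ inner = 31 36 5c 5c 5c 5c ∥ 42 28.
Outer hash (tag): even-index sum = 299 mod 256 = 43; odd-index sum = 278 mod 256 = 22 → 2b 16.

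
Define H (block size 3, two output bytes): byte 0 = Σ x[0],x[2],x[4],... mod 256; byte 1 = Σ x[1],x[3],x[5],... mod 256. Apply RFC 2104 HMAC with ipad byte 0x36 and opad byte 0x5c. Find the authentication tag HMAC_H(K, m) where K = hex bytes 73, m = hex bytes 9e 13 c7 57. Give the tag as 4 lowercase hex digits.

Key hex bytes 73 is 1 byte ≤ B = 3; zero-pad to 3 bytes: K' = 73 00 00.
K' ⊕ ipad = 45 36 36.  K' ⊕ opad = 2f 5c 5c.
Inner input = (K'⊕ipad) ∥ m = 45 36 36 ∥ 9e 13 c7 57.
Inner hash: even-index sum = 229 mod 256 = 229; odd-index sum = 411 mod 256 = 155 → e5 9b.
Outer input = (K'⊕opad) ∥ inner = 2f 5c 5c ∥ e5 9b.
Outer hash (tag): even-index sum = 294 mod 256 = 38; odd-index sum = 321 mod 256 = 65 → 26 41.

2641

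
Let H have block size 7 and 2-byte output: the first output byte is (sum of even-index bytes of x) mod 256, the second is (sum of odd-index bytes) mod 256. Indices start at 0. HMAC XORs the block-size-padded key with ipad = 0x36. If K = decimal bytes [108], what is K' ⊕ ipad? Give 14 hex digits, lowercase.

Key decimal bytes [108] = 6c is 1 byte ≤ B = 7; zero-pad to 7 bytes: K' = 6c 00 00 00 00 00 00.
XOR each byte with 0x36: 6c⊕36=5a, 00⊕36=36, 00⊕36=36, 00⊕36=36, 00⊕36=36, 00⊕36=36, 00⊕36=36.

5a363636363636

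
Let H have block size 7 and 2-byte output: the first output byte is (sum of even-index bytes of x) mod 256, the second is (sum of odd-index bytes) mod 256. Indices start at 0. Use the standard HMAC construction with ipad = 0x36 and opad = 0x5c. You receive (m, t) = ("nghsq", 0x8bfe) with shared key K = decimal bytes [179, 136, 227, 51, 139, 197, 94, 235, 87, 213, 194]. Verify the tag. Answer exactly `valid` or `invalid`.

invalid

Key decimal bytes [179, 136, 227, 51, 139, 197, 94, 235, 87, 213, 194] = b3 88 e3 33 8b c5 5e eb 57 d5 c2 is 11 bytes > B = 7, so hash it first: H(key) = 98 40, then zero-pad to 7 bytes: K' = 98 40 00 00 00 00 00.
K' ⊕ ipad = ae 76 36 36 36 36 36; K' ⊕ opad = c4 1c 5c 5c 5c 5c 5c.
Inner hash: even-index sum = 554 mod 256 = 42; odd-index sum = 553 mod 256 = 41 → 2a 29.
Outer hash (recomputed tag): even-index sum = 513 mod 256 = 1; odd-index sum = 254 mod 256 = 254 → 01 fe.
Recomputed tag = 01fe; claimed = 8bfe → mismatch.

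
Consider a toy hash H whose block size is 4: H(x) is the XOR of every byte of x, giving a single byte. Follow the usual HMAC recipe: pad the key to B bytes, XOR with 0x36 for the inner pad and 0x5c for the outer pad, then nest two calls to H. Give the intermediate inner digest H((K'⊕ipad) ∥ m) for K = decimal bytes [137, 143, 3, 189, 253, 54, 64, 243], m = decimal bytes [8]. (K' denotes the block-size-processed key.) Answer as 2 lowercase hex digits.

c8

Key decimal bytes [137, 143, 3, 189, 253, 54, 64, 243] = 89 8f 03 bd fd 36 40 f3 is 8 bytes > B = 4, so hash it first: H(key) = c0, then zero-pad to 4 bytes: K' = c0 00 00 00.
K' ⊕ ipad = f6 36 36 36.
Inner input = f6 36 36 36 ∥ 08.
Inner hash: XOR f6⊕36⊕36⊕36⊕08 = c8.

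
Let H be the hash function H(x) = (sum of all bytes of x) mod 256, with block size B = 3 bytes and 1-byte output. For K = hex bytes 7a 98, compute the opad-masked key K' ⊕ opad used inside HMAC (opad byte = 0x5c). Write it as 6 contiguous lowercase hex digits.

26c45c

Key hex bytes 7a 98 is 2 bytes ≤ B = 3; zero-pad to 3 bytes: K' = 7a 98 00.
XOR each byte with 0x5c: 7a⊕5c=26, 98⊕5c=c4, 00⊕5c=5c.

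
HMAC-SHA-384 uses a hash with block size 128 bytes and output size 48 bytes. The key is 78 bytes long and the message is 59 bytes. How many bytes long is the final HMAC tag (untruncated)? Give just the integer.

48

The tag is one SHA-384 digest: 48 bytes.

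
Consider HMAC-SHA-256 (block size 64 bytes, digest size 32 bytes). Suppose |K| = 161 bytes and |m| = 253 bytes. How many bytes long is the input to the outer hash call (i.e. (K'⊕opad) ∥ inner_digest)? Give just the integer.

96

Key is 161 > 64 bytes, so it is hashed to 32 bytes then zero-padded to 64: |K'| = 64.
Outer input = (K'⊕opad) ∥ H(inner) → 64 + 32 = 96 bytes.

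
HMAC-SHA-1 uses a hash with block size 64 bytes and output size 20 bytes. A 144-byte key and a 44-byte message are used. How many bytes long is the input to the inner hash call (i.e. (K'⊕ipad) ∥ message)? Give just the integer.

108

Key is 144 > 64 bytes, so it is hashed to 20 bytes then zero-padded to 64: |K'| = 64.
Inner input = (K'⊕ipad) ∥ m → 64 + 44 = 108 bytes.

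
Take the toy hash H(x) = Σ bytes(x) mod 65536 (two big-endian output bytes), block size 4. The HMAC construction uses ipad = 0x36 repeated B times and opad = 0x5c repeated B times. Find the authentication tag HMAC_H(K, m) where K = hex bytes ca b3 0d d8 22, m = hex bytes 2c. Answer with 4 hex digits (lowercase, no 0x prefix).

Key hex bytes ca b3 0d d8 22 is 5 bytes > B = 4, so hash it first: H(key) = 02 84, then zero-pad to 4 bytes: K' = 02 84 00 00.
K' ⊕ ipad = 34 b2 36 36.  K' ⊕ opad = 5e d8 5c 5c.
Inner input = (K'⊕ipad) ∥ m = 34 b2 36 36 ∥ 2c.
Inner hash: sum = 52+178+54+54+44 = 382 → 01 7e.
Outer input = (K'⊕opad) ∥ inner = 5e d8 5c 5c ∥ 01 7e.
Outer hash (tag): sum = 94+216+92+92+1+126 = 621 → 02 6d.

026d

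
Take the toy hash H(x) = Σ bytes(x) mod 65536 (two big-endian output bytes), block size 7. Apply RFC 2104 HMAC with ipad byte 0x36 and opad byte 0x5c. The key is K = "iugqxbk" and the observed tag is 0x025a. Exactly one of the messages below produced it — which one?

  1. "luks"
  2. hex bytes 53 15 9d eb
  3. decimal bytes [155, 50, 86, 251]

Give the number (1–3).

Key "iugqxbk" = 69 75 67 71 78 62 6b is exactly B = 7 bytes: K' = 69 75 67 71 78 62 6b.
K' ⊕ ipad = 5f 43 51 47 4e 54 5d; K' ⊕ opad = 35 29 3b 2d 24 3e 37.
m1: inner = H(5f 43 51 47 4e 54 5d 6c 75 6b 73) = 03 f8; tag = H(35 29 3b 2d 24 3e 37 03 f8) = 025a ← matches
m2: inner = H(5f 43 51 47 4e 54 5d 53 15 9d eb) = 04 29; tag = H(35 29 3b 2d 24 3e 37 04 29) = 018c
m3: inner = H(5f 43 51 47 4e 54 5d 9b 32 56 fb) = 04 57; tag = H(35 29 3b 2d 24 3e 37 04 57) = 01ba

1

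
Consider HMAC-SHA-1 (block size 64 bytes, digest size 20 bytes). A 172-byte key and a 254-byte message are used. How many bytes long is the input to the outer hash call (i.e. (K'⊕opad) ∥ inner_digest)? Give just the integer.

Key is 172 > 64 bytes, so it is hashed to 20 bytes then zero-padded to 64: |K'| = 64.
Outer input = (K'⊕opad) ∥ H(inner) → 64 + 20 = 84 bytes.

84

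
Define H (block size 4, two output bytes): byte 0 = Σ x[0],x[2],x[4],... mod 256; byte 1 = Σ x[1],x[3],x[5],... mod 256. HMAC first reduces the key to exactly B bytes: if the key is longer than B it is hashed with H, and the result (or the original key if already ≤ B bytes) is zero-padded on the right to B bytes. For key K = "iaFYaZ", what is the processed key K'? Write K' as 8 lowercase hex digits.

10140000

|K| = 6 > B = 4, so first hash the key.
H(K): even-index sum = 272 mod 256 = 16; odd-index sum = 276 mod 256 = 20 → 10 14.
Zero-pad H(K) = 10 14 to 4 bytes: K' = 10 14 00 00.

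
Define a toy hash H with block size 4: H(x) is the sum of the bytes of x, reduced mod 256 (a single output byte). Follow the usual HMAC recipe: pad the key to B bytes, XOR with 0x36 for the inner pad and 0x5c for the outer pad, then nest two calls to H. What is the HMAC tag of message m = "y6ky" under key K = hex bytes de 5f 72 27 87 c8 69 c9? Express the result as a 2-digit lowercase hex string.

b5

Key hex bytes de 5f 72 27 87 c8 69 c9 is 8 bytes > B = 4, so hash it first: H(key) = 57, then zero-pad to 4 bytes: K' = 57 00 00 00.
K' ⊕ ipad = 61 36 36 36.  K' ⊕ opad = 0b 5c 5c 5c.
Inner input = (K'⊕ipad) ∥ m = 61 36 36 36 ∥ 79 36 6b 79.
Inner hash: sum = 97+54+54+54+121+54+107+121 = 662; mod 256 = 150 → 96.
Outer input = (K'⊕opad) ∥ inner = 0b 5c 5c 5c ∥ 96.
Outer hash (tag): sum = 11+92+92+92+150 = 437; mod 256 = 181 → b5.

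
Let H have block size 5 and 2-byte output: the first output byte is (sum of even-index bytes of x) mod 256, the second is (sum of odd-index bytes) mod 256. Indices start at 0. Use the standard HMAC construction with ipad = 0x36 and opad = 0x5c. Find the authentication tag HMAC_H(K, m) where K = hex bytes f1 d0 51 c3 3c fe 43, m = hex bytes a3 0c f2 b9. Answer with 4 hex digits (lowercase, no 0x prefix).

c751

Key hex bytes f1 d0 51 c3 3c fe 43 is 7 bytes > B = 5, so hash it first: H(key) = c1 91, then zero-pad to 5 bytes: K' = c1 91 00 00 00.
K' ⊕ ipad = f7 a7 36 36 36.  K' ⊕ opad = 9d cd 5c 5c 5c.
Inner input = (K'⊕ipad) ∥ m = f7 a7 36 36 36 ∥ a3 0c f2 b9.
Inner hash: even-index sum = 552 mod 256 = 40; odd-index sum = 626 mod 256 = 114 → 28 72.
Outer input = (K'⊕opad) ∥ inner = 9d cd 5c 5c 5c ∥ 28 72.
Outer hash (tag): even-index sum = 455 mod 256 = 199; odd-index sum = 337 mod 256 = 81 → c7 51.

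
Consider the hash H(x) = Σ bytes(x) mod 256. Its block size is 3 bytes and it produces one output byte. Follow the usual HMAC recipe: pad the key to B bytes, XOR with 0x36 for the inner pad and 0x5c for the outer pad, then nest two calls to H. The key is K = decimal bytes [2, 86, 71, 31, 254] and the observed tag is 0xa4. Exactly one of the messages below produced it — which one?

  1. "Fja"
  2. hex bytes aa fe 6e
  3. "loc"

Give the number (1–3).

Key decimal bytes [2, 86, 71, 31, 254] = 02 56 47 1f fe is 5 bytes > B = 3, so hash it first: H(key) = bc, then zero-pad to 3 bytes: K' = bc 00 00.
K' ⊕ ipad = 8a 36 36; K' ⊕ opad = e0 5c 5c.
m1: inner = H(8a 36 36 46 6a 61) = 07; tag = H(e0 5c 5c 07) = 9f
m2: inner = H(8a 36 36 aa fe 6e) = 0c; tag = H(e0 5c 5c 0c) = a4 ← matches
m3: inner = H(8a 36 36 6c 6f 63) = 34; tag = H(e0 5c 5c 34) = cc

2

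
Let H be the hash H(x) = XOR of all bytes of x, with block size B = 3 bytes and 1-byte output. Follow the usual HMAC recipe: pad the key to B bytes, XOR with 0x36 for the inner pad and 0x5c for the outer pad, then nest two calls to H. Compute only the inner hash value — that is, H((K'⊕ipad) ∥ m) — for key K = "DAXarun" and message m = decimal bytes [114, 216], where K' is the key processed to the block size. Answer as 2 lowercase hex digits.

c9

Key "DAXarun" = 44 41 58 61 72 75 6e is 7 bytes > B = 3, so hash it first: H(key) = 55, then zero-pad to 3 bytes: K' = 55 00 00.
K' ⊕ ipad = 63 36 36.
Inner input = 63 36 36 ∥ 72 d8.
Inner hash: XOR 63⊕36⊕36⊕72⊕d8 = c9.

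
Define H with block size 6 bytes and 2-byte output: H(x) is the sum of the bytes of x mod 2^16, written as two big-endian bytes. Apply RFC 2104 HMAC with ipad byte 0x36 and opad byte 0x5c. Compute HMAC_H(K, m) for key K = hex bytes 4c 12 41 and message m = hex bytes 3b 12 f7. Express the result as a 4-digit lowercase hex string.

Key hex bytes 4c 12 41 is 3 bytes ≤ B = 6; zero-pad to 6 bytes: K' = 4c 12 41 00 00 00.
K' ⊕ ipad = 7a 24 77 36 36 36.  K' ⊕ opad = 10 4e 1d 5c 5c 5c.
Inner input = (K'⊕ipad) ∥ m = 7a 24 77 36 36 36 ∥ 3b 12 f7.
Inner hash: sum = 122+36+119+54+54+54+59+18+247 = 763 → 02 fb.
Outer input = (K'⊕opad) ∥ inner = 10 4e 1d 5c 5c 5c ∥ 02 fb.
Outer hash (tag): sum = 16+78+29+92+92+92+2+251 = 652 → 02 8c.

028c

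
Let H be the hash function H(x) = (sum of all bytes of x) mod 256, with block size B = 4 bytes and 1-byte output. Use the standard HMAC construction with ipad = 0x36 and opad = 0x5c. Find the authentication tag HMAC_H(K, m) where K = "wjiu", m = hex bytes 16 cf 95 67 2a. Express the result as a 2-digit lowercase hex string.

Key "wjiu" = 77 6a 69 75 is exactly B = 4 bytes: K' = 77 6a 69 75.
K' ⊕ ipad = 41 5c 5f 43.  K' ⊕ opad = 2b 36 35 29.
Inner input = (K'⊕ipad) ∥ m = 41 5c 5f 43 ∥ 16 cf 95 67 2a.
Inner hash: sum = 65+92+95+67+22+207+149+103+42 = 842; mod 256 = 74 → 4a.
Outer input = (K'⊕opad) ∥ inner = 2b 36 35 29 ∥ 4a.
Outer hash (tag): sum = 43+54+53+41+74 = 265; mod 256 = 9 → 09.

09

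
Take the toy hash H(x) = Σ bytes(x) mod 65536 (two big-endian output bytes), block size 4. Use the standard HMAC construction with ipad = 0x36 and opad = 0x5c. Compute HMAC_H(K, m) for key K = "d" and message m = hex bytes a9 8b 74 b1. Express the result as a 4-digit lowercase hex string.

Key "d" = 64 is 1 byte ≤ B = 4; zero-pad to 4 bytes: K' = 64 00 00 00.
K' ⊕ ipad = 52 36 36 36.  K' ⊕ opad = 38 5c 5c 5c.
Inner input = (K'⊕ipad) ∥ m = 52 36 36 36 ∥ a9 8b 74 b1.
Inner hash: sum = 82+54+54+54+169+139+116+177 = 845 → 03 4d.
Outer input = (K'⊕opad) ∥ inner = 38 5c 5c 5c ∥ 03 4d.
Outer hash (tag): sum = 56+92+92+92+3+77 = 412 → 01 9c.

019c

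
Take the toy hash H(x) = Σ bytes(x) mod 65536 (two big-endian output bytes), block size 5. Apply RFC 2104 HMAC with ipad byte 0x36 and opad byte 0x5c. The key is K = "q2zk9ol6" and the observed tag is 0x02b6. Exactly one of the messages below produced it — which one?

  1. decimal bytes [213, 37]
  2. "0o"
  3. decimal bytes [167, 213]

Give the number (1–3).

Key "q2zk9ol6" = 71 32 7a 6b 39 6f 6c 36 is 8 bytes > B = 5, so hash it first: H(key) = 02 d2, then zero-pad to 5 bytes: K' = 02 d2 00 00 00.
K' ⊕ ipad = 34 e4 36 36 36; K' ⊕ opad = 5e 8e 5c 5c 5c.
m1: inner = H(34 e4 36 36 36 d5 25) = 02 b4; tag = H(5e 8e 5c 5c 5c 02 b4) = 02b6 ← matches
m2: inner = H(34 e4 36 36 36 30 6f) = 02 59; tag = H(5e 8e 5c 5c 5c 02 59) = 025b
m3: inner = H(34 e4 36 36 36 a7 d5) = 03 36; tag = H(5e 8e 5c 5c 5c 03 36) = 0239

1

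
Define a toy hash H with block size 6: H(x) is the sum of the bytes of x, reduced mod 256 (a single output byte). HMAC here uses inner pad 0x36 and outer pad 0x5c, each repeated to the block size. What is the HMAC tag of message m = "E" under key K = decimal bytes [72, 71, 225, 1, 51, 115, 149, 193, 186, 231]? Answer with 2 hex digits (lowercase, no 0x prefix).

Key decimal bytes [72, 71, 225, 1, 51, 115, 149, 193, 186, 231] = 48 47 e1 01 33 73 95 c1 ba e7 is 10 bytes > B = 6, so hash it first: H(key) = 0e, then zero-pad to 6 bytes: K' = 0e 00 00 00 00 00.
K' ⊕ ipad = 38 36 36 36 36 36.  K' ⊕ opad = 52 5c 5c 5c 5c 5c.
Inner input = (K'⊕ipad) ∥ m = 38 36 36 36 36 36 ∥ 45.
Inner hash: sum = 56+54+54+54+54+54+69 = 395; mod 256 = 139 → 8b.
Outer input = (K'⊕opad) ∥ inner = 52 5c 5c 5c 5c 5c ∥ 8b.
Outer hash (tag): sum = 82+92+92+92+92+92+139 = 681; mod 256 = 169 → a9.

a9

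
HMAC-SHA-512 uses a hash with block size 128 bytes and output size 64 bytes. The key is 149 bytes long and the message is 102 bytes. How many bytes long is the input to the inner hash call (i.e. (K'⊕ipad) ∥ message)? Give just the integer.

Key is 149 > 128 bytes, so it is hashed to 64 bytes then zero-padded to 128: |K'| = 128.
Inner input = (K'⊕ipad) ∥ m → 128 + 102 = 230 bytes.

230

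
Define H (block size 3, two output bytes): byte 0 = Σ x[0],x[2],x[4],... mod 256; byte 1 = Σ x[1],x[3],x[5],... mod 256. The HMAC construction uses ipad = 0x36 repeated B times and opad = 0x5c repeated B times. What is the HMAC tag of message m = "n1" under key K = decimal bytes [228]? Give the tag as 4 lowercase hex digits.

b895

Key decimal bytes [228] = e4 is 1 byte ≤ B = 3; zero-pad to 3 bytes: K' = e4 00 00.
K' ⊕ ipad = d2 36 36.  K' ⊕ opad = b8 5c 5c.
Inner input = (K'⊕ipad) ∥ m = d2 36 36 ∥ 6e 31.
Inner hash: even-index sum = 313 mod 256 = 57; odd-index sum = 164 mod 256 = 164 → 39 a4.
Outer input = (K'⊕opad) ∥ inner = b8 5c 5c ∥ 39 a4.
Outer hash (tag): even-index sum = 440 mod 256 = 184; odd-index sum = 149 mod 256 = 149 → b8 95.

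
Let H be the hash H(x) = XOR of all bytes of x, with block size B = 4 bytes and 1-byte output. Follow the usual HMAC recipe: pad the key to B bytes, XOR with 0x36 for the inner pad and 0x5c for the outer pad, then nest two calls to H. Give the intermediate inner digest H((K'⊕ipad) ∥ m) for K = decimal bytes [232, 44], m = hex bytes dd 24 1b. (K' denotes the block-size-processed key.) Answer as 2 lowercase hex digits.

Key decimal bytes [232, 44] = e8 2c is 2 bytes ≤ B = 4; zero-pad to 4 bytes: K' = e8 2c 00 00.
K' ⊕ ipad = de 1a 36 36.
Inner input = de 1a 36 36 ∥ dd 24 1b.
Inner hash: XOR de⊕1a⊕36⊕36⊕dd⊕24⊕1b = 26.

26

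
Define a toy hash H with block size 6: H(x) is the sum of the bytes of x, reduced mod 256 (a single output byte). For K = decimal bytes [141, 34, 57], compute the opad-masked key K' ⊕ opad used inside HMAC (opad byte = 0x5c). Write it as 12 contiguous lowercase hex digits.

d17e655c5c5c

Key decimal bytes [141, 34, 57] = 8d 22 39 is 3 bytes ≤ B = 6; zero-pad to 6 bytes: K' = 8d 22 39 00 00 00.
XOR each byte with 0x5c: 8d⊕5c=d1, 22⊕5c=7e, 39⊕5c=65, 00⊕5c=5c, 00⊕5c=5c, 00⊕5c=5c.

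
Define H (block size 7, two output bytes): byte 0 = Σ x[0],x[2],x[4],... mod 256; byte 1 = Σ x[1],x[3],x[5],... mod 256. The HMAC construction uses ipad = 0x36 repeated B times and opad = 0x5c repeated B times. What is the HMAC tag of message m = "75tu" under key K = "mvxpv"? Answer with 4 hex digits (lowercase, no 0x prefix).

427b

Key "mvxpv" = 6d 76 78 70 76 is 5 bytes ≤ B = 7; zero-pad to 7 bytes: K' = 6d 76 78 70 76 00 00.
K' ⊕ ipad = 5b 40 4e 46 40 36 36.  K' ⊕ opad = 31 2a 24 2c 2a 5c 5c.
Inner input = (K'⊕ipad) ∥ m = 5b 40 4e 46 40 36 36 ∥ 37 35 74 75.
Inner hash: even-index sum = 457 mod 256 = 201; odd-index sum = 359 mod 256 = 103 → c9 67.
Outer input = (K'⊕opad) ∥ inner = 31 2a 24 2c 2a 5c 5c ∥ c9 67.
Outer hash (tag): even-index sum = 322 mod 256 = 66; odd-index sum = 379 mod 256 = 123 → 42 7b.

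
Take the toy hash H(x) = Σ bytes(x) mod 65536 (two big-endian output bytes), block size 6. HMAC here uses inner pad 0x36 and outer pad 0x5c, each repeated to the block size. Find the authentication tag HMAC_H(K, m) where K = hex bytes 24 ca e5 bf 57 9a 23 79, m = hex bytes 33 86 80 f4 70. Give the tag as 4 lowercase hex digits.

Key hex bytes 24 ca e5 bf 57 9a 23 79 is 8 bytes > B = 6, so hash it first: H(key) = 04 1f, then zero-pad to 6 bytes: K' = 04 1f 00 00 00 00.
K' ⊕ ipad = 32 29 36 36 36 36.  K' ⊕ opad = 58 43 5c 5c 5c 5c.
Inner input = (K'⊕ipad) ∥ m = 32 29 36 36 36 36 ∥ 33 86 80 f4 70.
Inner hash: sum = 50+41+54+54+54+54+51+134+128+244+112 = 976 → 03 d0.
Outer input = (K'⊕opad) ∥ inner = 58 43 5c 5c 5c 5c ∥ 03 d0.
Outer hash (tag): sum = 88+67+92+92+92+92+3+208 = 734 → 02 de.

02de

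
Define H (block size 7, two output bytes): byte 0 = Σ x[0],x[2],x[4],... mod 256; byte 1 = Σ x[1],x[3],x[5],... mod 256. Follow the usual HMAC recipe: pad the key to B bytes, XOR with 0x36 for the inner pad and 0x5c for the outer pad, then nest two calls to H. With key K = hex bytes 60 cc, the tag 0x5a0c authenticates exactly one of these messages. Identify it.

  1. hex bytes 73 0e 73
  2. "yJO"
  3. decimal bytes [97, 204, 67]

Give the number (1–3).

Key hex bytes 60 cc is 2 bytes ≤ B = 7; zero-pad to 7 bytes: K' = 60 cc 00 00 00 00 00.
K' ⊕ ipad = 56 fa 36 36 36 36 36; K' ⊕ opad = 3c 90 5c 5c 5c 5c 5c.
m1: inner = H(56 fa 36 36 36 36 36 73 0e 73) = 06 4c; tag = H(3c 90 5c 5c 5c 5c 5c 06 4c) = 9c4e
m2: inner = H(56 fa 36 36 36 36 36 79 4a 4f) = 42 2e; tag = H(3c 90 5c 5c 5c 5c 5c 42 2e) = 7e8a
m3: inner = H(56 fa 36 36 36 36 36 61 cc 43) = c4 0a; tag = H(3c 90 5c 5c 5c 5c 5c c4 0a) = 5a0c ← matches

3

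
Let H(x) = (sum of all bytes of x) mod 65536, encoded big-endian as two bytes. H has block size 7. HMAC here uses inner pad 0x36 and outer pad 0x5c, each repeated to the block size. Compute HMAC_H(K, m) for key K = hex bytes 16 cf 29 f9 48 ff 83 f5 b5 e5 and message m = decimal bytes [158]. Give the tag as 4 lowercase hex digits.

Key hex bytes 16 cf 29 f9 48 ff 83 f5 b5 e5 is 10 bytes > B = 7, so hash it first: H(key) = 06 60, then zero-pad to 7 bytes: K' = 06 60 00 00 00 00 00.
K' ⊕ ipad = 30 56 36 36 36 36 36.  K' ⊕ opad = 5a 3c 5c 5c 5c 5c 5c.
Inner input = (K'⊕ipad) ∥ m = 30 56 36 36 36 36 36 ∥ 9e.
Inner hash: sum = 48+86+54+54+54+54+54+158 = 562 → 02 32.
Outer input = (K'⊕opad) ∥ inner = 5a 3c 5c 5c 5c 5c 5c ∥ 02 32.
Outer hash (tag): sum = 90+60+92+92+92+92+92+2+50 = 662 → 02 96.

0296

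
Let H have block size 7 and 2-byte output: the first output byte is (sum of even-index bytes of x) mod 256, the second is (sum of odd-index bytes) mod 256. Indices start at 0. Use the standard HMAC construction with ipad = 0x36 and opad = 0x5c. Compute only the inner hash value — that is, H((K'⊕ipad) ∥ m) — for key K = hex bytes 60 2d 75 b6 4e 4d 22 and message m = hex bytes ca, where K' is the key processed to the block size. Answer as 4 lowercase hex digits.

Key hex bytes 60 2d 75 b6 4e 4d 22 is exactly B = 7 bytes: K' = 60 2d 75 b6 4e 4d 22.
K' ⊕ ipad = 56 1b 43 80 78 7b 14.
Inner input = 56 1b 43 80 78 7b 14 ∥ ca.
Inner hash: even-index sum = 293 mod 256 = 37; odd-index sum = 480 mod 256 = 224 → 25 e0.

25e0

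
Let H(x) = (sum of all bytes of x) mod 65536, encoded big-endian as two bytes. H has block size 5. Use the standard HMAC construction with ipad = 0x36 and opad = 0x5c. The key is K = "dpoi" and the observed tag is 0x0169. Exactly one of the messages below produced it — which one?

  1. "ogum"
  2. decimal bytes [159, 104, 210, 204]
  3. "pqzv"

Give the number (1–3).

1

Key "dpoi" = 64 70 6f 69 is 4 bytes ≤ B = 5; zero-pad to 5 bytes: K' = 64 70 6f 69 00.
K' ⊕ ipad = 52 46 59 5f 36; K' ⊕ opad = 38 2c 33 35 5c.
m1: inner = H(52 46 59 5f 36 6f 67 75 6d) = 03 3e; tag = H(38 2c 33 35 5c 03 3e) = 0169 ← matches
m2: inner = H(52 46 59 5f 36 9f 68 d2 cc) = 04 2b; tag = H(38 2c 33 35 5c 04 2b) = 0157
m3: inner = H(52 46 59 5f 36 70 71 7a 76) = 03 57; tag = H(38 2c 33 35 5c 03 57) = 0182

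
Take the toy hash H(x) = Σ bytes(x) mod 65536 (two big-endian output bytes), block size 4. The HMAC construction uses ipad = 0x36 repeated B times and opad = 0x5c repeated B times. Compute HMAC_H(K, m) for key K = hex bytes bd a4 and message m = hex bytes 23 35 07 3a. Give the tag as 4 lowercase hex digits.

02b5

Key hex bytes bd a4 is 2 bytes ≤ B = 4; zero-pad to 4 bytes: K' = bd a4 00 00.
K' ⊕ ipad = 8b 92 36 36.  K' ⊕ opad = e1 f8 5c 5c.
Inner input = (K'⊕ipad) ∥ m = 8b 92 36 36 ∥ 23 35 07 3a.
Inner hash: sum = 139+146+54+54+35+53+7+58 = 546 → 02 22.
Outer input = (K'⊕opad) ∥ inner = e1 f8 5c 5c ∥ 02 22.
Outer hash (tag): sum = 225+248+92+92+2+34 = 693 → 02 b5.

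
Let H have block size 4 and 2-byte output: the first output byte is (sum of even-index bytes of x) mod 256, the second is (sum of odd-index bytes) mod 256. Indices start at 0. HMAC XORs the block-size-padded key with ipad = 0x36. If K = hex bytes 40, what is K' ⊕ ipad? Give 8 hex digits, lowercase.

Key hex bytes 40 is 1 byte ≤ B = 4; zero-pad to 4 bytes: K' = 40 00 00 00.
XOR each byte with 0x36: 40⊕36=76, 00⊕36=36, 00⊕36=36, 00⊕36=36.

76363636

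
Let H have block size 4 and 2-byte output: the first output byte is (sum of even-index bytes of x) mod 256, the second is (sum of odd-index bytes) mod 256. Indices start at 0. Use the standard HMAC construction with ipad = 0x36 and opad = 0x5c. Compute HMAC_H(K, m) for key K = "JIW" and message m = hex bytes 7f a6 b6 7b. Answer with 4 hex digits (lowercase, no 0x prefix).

Key "JIW" = 4a 49 57 is 3 bytes ≤ B = 4; zero-pad to 4 bytes: K' = 4a 49 57 00.
K' ⊕ ipad = 7c 7f 61 36.  K' ⊕ opad = 16 15 0b 5c.
Inner input = (K'⊕ipad) ∥ m = 7c 7f 61 36 ∥ 7f a6 b6 7b.
Inner hash: even-index sum = 530 mod 256 = 18; odd-index sum = 470 mod 256 = 214 → 12 d6.
Outer input = (K'⊕opad) ∥ inner = 16 15 0b 5c ∥ 12 d6.
Outer hash (tag): even-index sum = 51 mod 256 = 51; odd-index sum = 327 mod 256 = 71 → 33 47.

3347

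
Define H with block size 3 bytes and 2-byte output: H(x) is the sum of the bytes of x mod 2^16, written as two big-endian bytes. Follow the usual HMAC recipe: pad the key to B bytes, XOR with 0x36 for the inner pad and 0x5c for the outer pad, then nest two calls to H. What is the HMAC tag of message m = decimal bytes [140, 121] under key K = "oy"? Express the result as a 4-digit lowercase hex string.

Key "oy" = 6f 79 is 2 bytes ≤ B = 3; zero-pad to 3 bytes: K' = 6f 79 00.
K' ⊕ ipad = 59 4f 36.  K' ⊕ opad = 33 25 5c.
Inner input = (K'⊕ipad) ∥ m = 59 4f 36 ∥ 8c 79.
Inner hash: sum = 89+79+54+140+121 = 483 → 01 e3.
Outer input = (K'⊕opad) ∥ inner = 33 25 5c ∥ 01 e3.
Outer hash (tag): sum = 51+37+92+1+227 = 408 → 01 98.

0198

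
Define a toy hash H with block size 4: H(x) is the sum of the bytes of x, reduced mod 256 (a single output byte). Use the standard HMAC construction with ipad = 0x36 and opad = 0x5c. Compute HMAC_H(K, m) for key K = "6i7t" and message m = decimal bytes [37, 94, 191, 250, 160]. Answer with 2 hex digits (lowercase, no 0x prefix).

b0

Key "6i7t" = 36 69 37 74 is exactly B = 4 bytes: K' = 36 69 37 74.
K' ⊕ ipad = 00 5f 01 42.  K' ⊕ opad = 6a 35 6b 28.
Inner input = (K'⊕ipad) ∥ m = 00 5f 01 42 ∥ 25 5e bf fa a0.
Inner hash: sum = 0+95+1+66+37+94+191+250+160 = 894; mod 256 = 126 → 7e.
Outer input = (K'⊕opad) ∥ inner = 6a 35 6b 28 ∥ 7e.
Outer hash (tag): sum = 106+53+107+40+126 = 432; mod 256 = 176 → b0.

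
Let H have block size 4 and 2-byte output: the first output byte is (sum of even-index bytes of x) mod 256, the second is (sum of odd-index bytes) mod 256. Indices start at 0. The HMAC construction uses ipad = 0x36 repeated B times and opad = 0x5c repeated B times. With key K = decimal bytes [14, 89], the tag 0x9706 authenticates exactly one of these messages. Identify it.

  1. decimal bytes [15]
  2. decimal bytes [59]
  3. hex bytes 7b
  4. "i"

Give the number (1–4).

Key decimal bytes [14, 89] = 0e 59 is 2 bytes ≤ B = 4; zero-pad to 4 bytes: K' = 0e 59 00 00.
K' ⊕ ipad = 38 6f 36 36; K' ⊕ opad = 52 05 5c 5c.
m1: inner = H(38 6f 36 36 0f) = 7d a5; tag = H(52 05 5c 5c 7d a5) = 2b06
m2: inner = H(38 6f 36 36 3b) = a9 a5; tag = H(52 05 5c 5c a9 a5) = 5706
m3: inner = H(38 6f 36 36 7b) = e9 a5; tag = H(52 05 5c 5c e9 a5) = 9706 ← matches
m4: inner = H(38 6f 36 36 69) = d7 a5; tag = H(52 05 5c 5c d7 a5) = 8506

3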